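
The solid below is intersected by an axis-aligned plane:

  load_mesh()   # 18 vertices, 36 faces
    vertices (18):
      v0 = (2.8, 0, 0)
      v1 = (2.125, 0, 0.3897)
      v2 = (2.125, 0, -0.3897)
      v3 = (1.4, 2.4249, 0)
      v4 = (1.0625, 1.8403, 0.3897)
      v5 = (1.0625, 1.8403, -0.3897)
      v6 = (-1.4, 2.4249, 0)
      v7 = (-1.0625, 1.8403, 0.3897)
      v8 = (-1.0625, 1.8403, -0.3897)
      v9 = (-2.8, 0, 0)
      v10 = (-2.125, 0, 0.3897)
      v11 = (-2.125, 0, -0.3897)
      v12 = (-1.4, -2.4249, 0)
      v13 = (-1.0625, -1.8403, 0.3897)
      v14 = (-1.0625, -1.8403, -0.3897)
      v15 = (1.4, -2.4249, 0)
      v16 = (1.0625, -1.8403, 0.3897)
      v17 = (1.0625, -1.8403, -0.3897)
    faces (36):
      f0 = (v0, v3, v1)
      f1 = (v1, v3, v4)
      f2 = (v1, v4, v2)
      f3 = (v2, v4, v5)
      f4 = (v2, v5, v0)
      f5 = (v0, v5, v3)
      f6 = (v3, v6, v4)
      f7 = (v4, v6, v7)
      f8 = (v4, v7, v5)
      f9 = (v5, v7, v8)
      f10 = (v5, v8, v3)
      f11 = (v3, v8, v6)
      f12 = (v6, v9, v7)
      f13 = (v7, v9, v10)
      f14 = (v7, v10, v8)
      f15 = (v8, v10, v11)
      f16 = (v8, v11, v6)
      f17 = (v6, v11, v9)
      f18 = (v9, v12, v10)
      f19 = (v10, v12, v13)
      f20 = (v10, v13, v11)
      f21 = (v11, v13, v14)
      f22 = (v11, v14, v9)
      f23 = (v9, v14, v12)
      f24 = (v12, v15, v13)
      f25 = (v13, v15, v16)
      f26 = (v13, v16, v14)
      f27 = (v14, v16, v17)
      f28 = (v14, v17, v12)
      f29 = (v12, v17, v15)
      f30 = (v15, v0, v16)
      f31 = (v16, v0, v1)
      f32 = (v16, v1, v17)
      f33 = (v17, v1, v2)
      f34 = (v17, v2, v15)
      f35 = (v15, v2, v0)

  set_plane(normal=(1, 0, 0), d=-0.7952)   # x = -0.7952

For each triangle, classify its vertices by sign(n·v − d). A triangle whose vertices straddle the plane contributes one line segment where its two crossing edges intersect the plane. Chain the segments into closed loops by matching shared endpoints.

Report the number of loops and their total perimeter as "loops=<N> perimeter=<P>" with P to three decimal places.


loops=2 perimeter=4.369

Straddling triangles (12 of 36):
  (v3,v6,v4) [+-+] → (-0.7952, 2.4249, 0)–(-0.7952, 2.28132, 0.0957119)  len=0.1726
  (v4,v6,v7) [+--] → (-0.7952, 2.28132, 0.0957119)–(-0.7952, 1.8403, 0.3897)  len=0.5300
  (v4,v7,v5) [+-+] → (-0.7952, 1.8403, 0.3897)–(-0.7952, 1.8403, 0.291661)  len=0.0980
  (v5,v7,v8) [+--] → (-0.7952, 1.8403, 0.291661)–(-0.7952, 1.8403, -0.3897)  len=0.6814
  (v5,v8,v3) [+-+] → (-0.7952, 1.8403, -0.3897)–(-0.7952, 1.90376, -0.347399)  len=0.0763
  (v3,v8,v6) [+--] → (-0.7952, 1.90376, -0.347399)–(-0.7952, 2.4249, 0)  len=0.6263
  (v12,v15,v13) [-+-] → (-0.7952, -2.4249, 0)–(-0.7952, -1.90376, 0.347399)  len=0.6263
  (v13,v15,v16) [-++] → (-0.7952, -1.90376, 0.347399)–(-0.7952, -1.8403, 0.3897)  len=0.0763
  (v13,v16,v14) [-+-] → (-0.7952, -1.8403, 0.3897)–(-0.7952, -1.8403, -0.291661)  len=0.6814
  (v14,v16,v17) [-++] → (-0.7952, -1.8403, -0.291661)–(-0.7952, -1.8403, -0.3897)  len=0.0980
  (v14,v17,v12) [-+-] → (-0.7952, -1.8403, -0.3897)–(-0.7952, -2.28132, -0.0957119)  len=0.5300
  (v12,v17,v15) [-++] → (-0.7952, -2.28132, -0.0957119)–(-0.7952, -2.4249, 0)  len=0.1726

Chained into 2 loop(s):
  loop 1: 6 segments, perimeter = 2.1846
  loop 2: 6 segments, perimeter = 2.1846
Total perimeter = 4.369


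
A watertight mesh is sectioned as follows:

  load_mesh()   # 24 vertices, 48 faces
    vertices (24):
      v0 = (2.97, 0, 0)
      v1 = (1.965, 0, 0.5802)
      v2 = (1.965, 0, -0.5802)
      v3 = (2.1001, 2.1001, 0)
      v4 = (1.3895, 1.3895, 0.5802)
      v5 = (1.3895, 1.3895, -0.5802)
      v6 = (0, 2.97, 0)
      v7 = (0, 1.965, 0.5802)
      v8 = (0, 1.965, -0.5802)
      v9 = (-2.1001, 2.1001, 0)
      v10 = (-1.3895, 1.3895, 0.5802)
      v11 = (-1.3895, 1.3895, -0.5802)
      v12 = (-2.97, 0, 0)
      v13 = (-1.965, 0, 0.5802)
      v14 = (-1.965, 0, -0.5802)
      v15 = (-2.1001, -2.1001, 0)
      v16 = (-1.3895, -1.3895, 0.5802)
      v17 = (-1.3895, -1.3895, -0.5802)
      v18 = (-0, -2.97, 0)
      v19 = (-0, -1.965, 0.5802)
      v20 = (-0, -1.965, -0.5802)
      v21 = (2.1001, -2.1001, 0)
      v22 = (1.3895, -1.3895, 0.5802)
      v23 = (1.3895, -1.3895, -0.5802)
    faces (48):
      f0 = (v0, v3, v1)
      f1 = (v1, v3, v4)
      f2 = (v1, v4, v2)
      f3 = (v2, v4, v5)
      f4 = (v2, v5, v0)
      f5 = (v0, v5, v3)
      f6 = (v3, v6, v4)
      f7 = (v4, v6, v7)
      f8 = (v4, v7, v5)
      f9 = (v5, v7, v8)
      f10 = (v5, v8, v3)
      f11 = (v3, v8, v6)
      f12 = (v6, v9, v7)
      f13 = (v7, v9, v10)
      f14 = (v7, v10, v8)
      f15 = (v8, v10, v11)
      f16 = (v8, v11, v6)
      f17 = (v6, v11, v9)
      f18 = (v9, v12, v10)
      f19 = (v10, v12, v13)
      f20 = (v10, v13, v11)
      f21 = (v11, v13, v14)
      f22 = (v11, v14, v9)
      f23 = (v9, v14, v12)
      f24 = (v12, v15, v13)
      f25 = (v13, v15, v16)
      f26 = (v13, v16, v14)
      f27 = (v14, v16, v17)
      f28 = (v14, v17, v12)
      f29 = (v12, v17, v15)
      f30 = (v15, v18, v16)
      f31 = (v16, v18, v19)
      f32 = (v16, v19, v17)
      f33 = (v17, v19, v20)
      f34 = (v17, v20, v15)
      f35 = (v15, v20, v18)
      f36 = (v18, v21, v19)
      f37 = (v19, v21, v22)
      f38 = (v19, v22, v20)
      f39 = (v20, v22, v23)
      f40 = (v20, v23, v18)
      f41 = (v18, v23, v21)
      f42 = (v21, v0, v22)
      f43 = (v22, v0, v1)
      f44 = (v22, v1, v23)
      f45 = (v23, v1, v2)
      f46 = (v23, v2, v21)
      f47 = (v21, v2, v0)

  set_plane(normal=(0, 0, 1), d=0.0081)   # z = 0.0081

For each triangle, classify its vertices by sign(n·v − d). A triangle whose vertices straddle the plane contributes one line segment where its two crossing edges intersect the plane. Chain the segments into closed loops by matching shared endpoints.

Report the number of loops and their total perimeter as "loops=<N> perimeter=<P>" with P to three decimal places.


Straddling triangles (32 of 48):
  (v0,v3,v1) [--+] → (2.09821, 2.07078, 0.0081)–(2.95597, 0, 0.0081)  len=2.2414
  (v1,v3,v4) [+-+] → (2.09821, 2.07078, 0.0081)–(2.09018, 2.09018, 0.0081)  len=0.0210
  (v1,v4,v2) [++-] → (1.67323, 0.704449, 0.0081)–(1.965, 0, 0.0081)  len=0.7625
  (v2,v4,v5) [-+-] → (1.67323, 0.704449, 0.0081)–(1.3895, 1.3895, 0.0081)  len=0.7415
  (v3,v6,v4) [--+] → (0.0193984, 2.94794, 0.0081)–(2.09018, 2.09018, 0.0081)  len=2.2414
  (v4,v6,v7) [+-+] → (0.0193984, 2.94794, 0.0081)–(0, 2.95597, 0.0081)  len=0.0210
  (v4,v7,v5) [++-] → (0.685051, 1.68127, 0.0081)–(1.3895, 1.3895, 0.0081)  len=0.7625
  (v5,v7,v8) [-+-] → (0.685051, 1.68127, 0.0081)–(0, 1.965, 0.0081)  len=0.7415
  (v6,v9,v7) [--+] → (-2.07078, 2.09821, 0.0081)–(0, 2.95597, 0.0081)  len=2.2414
  (v7,v9,v10) [+-+] → (-2.07078, 2.09821, 0.0081)–(-2.09018, 2.09018, 0.0081)  len=0.0210
  (v7,v10,v8) [++-] → (-0.704449, 1.67323, 0.0081)–(0, 1.965, 0.0081)  len=0.7625
  (v8,v10,v11) [-+-] → (-0.704449, 1.67323, 0.0081)–(-1.3895, 1.3895, 0.0081)  len=0.7415
  (v9,v12,v10) [--+] → (-2.94794, 0.0193984, 0.0081)–(-2.09018, 2.09018, 0.0081)  len=2.2414
  (v10,v12,v13) [+-+] → (-2.94794, 0.0193984, 0.0081)–(-2.95597, 0, 0.0081)  len=0.0210
  (v10,v13,v11) [++-] → (-1.68127, 0.685051, 0.0081)–(-1.3895, 1.3895, 0.0081)  len=0.7625
  (v11,v13,v14) [-+-] → (-1.68127, 0.685051, 0.0081)–(-1.965, 0, 0.0081)  len=0.7415
  (v12,v15,v13) [--+] → (-2.09821, -2.07078, 0.0081)–(-2.95597, 0, 0.0081)  len=2.2414
  (v13,v15,v16) [+-+] → (-2.09821, -2.07078, 0.0081)–(-2.09018, -2.09018, 0.0081)  len=0.0210
  (v13,v16,v14) [++-] → (-1.67323, -0.704449, 0.0081)–(-1.965, 0, 0.0081)  len=0.7625
  (v14,v16,v17) [-+-] → (-1.67323, -0.704449, 0.0081)–(-1.3895, -1.3895, 0.0081)  len=0.7415
  (v15,v18,v16) [--+] → (-0.0193984, -2.94794, 0.0081)–(-2.09018, -2.09018, 0.0081)  len=2.2414
  (v16,v18,v19) [+-+] → (-0.0193984, -2.94794, 0.0081)–(0, -2.95597, 0.0081)  len=0.0210
  (v16,v19,v17) [++-] → (-0.685051, -1.68127, 0.0081)–(-1.3895, -1.3895, 0.0081)  len=0.7625
  (v17,v19,v20) [-+-] → (-0.685051, -1.68127, 0.0081)–(0, -1.965, 0.0081)  len=0.7415
  (v18,v21,v19) [--+] → (2.07078, -2.09821, 0.0081)–(0, -2.95597, 0.0081)  len=2.2414
  (v19,v21,v22) [+-+] → (2.07078, -2.09821, 0.0081)–(2.09018, -2.09018, 0.0081)  len=0.0210
  (v19,v22,v20) [++-] → (0.704449, -1.67323, 0.0081)–(0, -1.965, 0.0081)  len=0.7625
  (v20,v22,v23) [-+-] → (0.704449, -1.67323, 0.0081)–(1.3895, -1.3895, 0.0081)  len=0.7415
  (v21,v0,v22) [--+] → (2.94794, -0.0193984, 0.0081)–(2.09018, -2.09018, 0.0081)  len=2.2414
  (v22,v0,v1) [+-+] → (2.94794, -0.0193984, 0.0081)–(2.95597, 0, 0.0081)  len=0.0210
  (v22,v1,v23) [++-] → (1.68127, -0.685051, 0.0081)–(1.3895, -1.3895, 0.0081)  len=0.7625
  (v23,v1,v2) [-+-] → (1.68127, -0.685051, 0.0081)–(1.965, 0, 0.0081)  len=0.7415

Chained into 2 loop(s):
  loop 1: 16 segments, perimeter = 18.0992
  loop 2: 16 segments, perimeter = 12.0317
Total perimeter = 30.131

loops=2 perimeter=30.131


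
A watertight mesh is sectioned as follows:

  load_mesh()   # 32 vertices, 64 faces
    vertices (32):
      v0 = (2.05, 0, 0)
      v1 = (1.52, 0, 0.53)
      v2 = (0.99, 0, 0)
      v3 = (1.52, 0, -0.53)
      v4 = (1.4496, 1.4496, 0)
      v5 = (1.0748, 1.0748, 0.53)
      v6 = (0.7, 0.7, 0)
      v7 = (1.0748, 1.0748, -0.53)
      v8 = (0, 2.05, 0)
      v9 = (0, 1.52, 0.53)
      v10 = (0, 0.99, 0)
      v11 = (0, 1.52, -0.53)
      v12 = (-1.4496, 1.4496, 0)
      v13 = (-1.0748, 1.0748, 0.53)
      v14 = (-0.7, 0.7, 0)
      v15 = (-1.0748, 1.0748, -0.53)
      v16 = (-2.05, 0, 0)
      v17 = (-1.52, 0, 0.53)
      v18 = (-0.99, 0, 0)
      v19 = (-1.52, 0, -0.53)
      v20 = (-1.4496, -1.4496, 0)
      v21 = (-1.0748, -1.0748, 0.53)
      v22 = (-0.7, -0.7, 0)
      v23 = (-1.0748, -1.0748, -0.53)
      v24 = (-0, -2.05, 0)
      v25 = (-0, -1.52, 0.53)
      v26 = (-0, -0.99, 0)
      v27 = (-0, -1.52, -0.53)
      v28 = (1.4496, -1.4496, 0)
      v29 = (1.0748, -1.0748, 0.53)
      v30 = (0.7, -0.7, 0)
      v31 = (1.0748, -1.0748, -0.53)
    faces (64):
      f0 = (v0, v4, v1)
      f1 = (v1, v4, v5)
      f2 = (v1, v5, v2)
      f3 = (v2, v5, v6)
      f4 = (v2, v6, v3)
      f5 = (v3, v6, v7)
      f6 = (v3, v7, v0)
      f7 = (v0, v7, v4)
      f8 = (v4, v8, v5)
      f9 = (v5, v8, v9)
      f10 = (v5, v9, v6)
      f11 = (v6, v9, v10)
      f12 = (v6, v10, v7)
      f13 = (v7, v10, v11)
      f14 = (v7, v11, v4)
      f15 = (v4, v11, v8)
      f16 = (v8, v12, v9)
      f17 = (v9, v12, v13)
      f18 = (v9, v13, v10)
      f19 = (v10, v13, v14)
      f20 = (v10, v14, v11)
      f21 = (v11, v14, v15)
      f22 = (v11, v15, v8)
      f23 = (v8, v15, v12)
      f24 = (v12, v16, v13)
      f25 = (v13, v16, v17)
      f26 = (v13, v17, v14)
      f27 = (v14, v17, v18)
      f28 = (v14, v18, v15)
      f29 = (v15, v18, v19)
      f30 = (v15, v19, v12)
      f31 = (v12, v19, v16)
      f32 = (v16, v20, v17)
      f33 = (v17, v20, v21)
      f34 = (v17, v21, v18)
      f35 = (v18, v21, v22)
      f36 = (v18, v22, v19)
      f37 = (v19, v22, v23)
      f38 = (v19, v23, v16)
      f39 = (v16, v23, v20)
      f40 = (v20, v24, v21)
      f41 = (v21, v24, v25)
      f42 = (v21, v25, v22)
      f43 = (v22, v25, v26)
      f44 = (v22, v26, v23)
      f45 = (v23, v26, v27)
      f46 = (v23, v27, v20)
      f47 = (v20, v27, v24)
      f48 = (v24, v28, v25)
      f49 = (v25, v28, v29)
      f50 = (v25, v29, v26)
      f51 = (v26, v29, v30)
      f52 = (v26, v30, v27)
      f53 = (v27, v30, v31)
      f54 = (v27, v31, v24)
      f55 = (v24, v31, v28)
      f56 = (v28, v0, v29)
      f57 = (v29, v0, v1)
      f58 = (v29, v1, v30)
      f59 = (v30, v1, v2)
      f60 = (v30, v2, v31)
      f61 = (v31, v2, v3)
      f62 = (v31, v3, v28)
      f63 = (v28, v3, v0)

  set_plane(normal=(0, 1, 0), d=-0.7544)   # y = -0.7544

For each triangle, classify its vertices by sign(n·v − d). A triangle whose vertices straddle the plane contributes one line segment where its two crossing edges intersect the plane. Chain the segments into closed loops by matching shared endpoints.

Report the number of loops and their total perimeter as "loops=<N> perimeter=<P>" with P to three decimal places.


loops=2 perimeter=6.365

Straddling triangles (20 of 64):
  (v16,v20,v17) [+-+] → (-1.73754, -0.7544, 0)–(-1.48336, -0.7544, 0.254178)  len=0.3595
  (v17,v20,v21) [+--] → (-1.48336, -0.7544, 0.254178)–(-1.20751, -0.7544, 0.53)  len=0.3901
  (v17,v21,v18) [+-+] → (-1.20751, -0.7544, 0.53)–(-1.04952, -0.7544, 0.372006)  len=0.2234
  (v18,v21,v22) [+-+] → (-1.04952, -0.7544, 0.372006)–(-0.7544, -0.7544, 0.0769264)  len=0.4173
  (v19,v22,v23) [++-] → (-0.7544, -0.7544, -0.0769264)–(-1.20751, -0.7544, -0.53)  len=0.6408
  (v19,v23,v16) [+-+] → (-1.20751, -0.7544, -0.53)–(-1.36551, -0.7544, -0.372006)  len=0.2234
  (v16,v23,v20) [+--] → (-1.36551, -0.7544, -0.372006)–(-1.73754, -0.7544, 0)  len=0.5261
  (v21,v25,v22) [--+] → (-0.653561, -0.7544, 0.035161)–(-0.7544, -0.7544, 0.0769264)  len=0.1091
  (v22,v25,v26) [+--] → (-0.653561, -0.7544, 0.035161)–(-0.56869, -0.7544, 0)  len=0.0919
  (v22,v26,v23) [+--] → (-0.56869, -0.7544, 0)–(-0.7544, -0.7544, -0.0769264)  len=0.2010
  (v26,v29,v30) [--+] → (0.7544, -0.7544, 0.0769264)–(0.56869, -0.7544, 0)  len=0.2010
  (v26,v30,v27) [-+-] → (0.56869, -0.7544, 0)–(0.653561, -0.7544, -0.035161)  len=0.0919
  (v27,v30,v31) [-+-] → (0.653561, -0.7544, -0.035161)–(0.7544, -0.7544, -0.0769264)  len=0.1091
  (v28,v0,v29) [-+-] → (1.73754, -0.7544, 0)–(1.36551, -0.7544, 0.372006)  len=0.5261
  (v29,v0,v1) [-++] → (1.36551, -0.7544, 0.372006)–(1.20751, -0.7544, 0.53)  len=0.2234
  (v29,v1,v30) [-++] → (1.20751, -0.7544, 0.53)–(0.7544, -0.7544, 0.0769264)  len=0.6408
  (v30,v2,v31) [++-] → (1.04952, -0.7544, -0.372006)–(0.7544, -0.7544, -0.0769264)  len=0.4173
  (v31,v2,v3) [-++] → (1.04952, -0.7544, -0.372006)–(1.20751, -0.7544, -0.53)  len=0.2234
  (v31,v3,v28) [-+-] → (1.20751, -0.7544, -0.53)–(1.48336, -0.7544, -0.254178)  len=0.3901
  (v28,v3,v0) [-++] → (1.48336, -0.7544, -0.254178)–(1.73754, -0.7544, 0)  len=0.3595

Chained into 2 loop(s):
  loop 1: 10 segments, perimeter = 3.1827
  loop 2: 10 segments, perimeter = 3.1827
Total perimeter = 6.365


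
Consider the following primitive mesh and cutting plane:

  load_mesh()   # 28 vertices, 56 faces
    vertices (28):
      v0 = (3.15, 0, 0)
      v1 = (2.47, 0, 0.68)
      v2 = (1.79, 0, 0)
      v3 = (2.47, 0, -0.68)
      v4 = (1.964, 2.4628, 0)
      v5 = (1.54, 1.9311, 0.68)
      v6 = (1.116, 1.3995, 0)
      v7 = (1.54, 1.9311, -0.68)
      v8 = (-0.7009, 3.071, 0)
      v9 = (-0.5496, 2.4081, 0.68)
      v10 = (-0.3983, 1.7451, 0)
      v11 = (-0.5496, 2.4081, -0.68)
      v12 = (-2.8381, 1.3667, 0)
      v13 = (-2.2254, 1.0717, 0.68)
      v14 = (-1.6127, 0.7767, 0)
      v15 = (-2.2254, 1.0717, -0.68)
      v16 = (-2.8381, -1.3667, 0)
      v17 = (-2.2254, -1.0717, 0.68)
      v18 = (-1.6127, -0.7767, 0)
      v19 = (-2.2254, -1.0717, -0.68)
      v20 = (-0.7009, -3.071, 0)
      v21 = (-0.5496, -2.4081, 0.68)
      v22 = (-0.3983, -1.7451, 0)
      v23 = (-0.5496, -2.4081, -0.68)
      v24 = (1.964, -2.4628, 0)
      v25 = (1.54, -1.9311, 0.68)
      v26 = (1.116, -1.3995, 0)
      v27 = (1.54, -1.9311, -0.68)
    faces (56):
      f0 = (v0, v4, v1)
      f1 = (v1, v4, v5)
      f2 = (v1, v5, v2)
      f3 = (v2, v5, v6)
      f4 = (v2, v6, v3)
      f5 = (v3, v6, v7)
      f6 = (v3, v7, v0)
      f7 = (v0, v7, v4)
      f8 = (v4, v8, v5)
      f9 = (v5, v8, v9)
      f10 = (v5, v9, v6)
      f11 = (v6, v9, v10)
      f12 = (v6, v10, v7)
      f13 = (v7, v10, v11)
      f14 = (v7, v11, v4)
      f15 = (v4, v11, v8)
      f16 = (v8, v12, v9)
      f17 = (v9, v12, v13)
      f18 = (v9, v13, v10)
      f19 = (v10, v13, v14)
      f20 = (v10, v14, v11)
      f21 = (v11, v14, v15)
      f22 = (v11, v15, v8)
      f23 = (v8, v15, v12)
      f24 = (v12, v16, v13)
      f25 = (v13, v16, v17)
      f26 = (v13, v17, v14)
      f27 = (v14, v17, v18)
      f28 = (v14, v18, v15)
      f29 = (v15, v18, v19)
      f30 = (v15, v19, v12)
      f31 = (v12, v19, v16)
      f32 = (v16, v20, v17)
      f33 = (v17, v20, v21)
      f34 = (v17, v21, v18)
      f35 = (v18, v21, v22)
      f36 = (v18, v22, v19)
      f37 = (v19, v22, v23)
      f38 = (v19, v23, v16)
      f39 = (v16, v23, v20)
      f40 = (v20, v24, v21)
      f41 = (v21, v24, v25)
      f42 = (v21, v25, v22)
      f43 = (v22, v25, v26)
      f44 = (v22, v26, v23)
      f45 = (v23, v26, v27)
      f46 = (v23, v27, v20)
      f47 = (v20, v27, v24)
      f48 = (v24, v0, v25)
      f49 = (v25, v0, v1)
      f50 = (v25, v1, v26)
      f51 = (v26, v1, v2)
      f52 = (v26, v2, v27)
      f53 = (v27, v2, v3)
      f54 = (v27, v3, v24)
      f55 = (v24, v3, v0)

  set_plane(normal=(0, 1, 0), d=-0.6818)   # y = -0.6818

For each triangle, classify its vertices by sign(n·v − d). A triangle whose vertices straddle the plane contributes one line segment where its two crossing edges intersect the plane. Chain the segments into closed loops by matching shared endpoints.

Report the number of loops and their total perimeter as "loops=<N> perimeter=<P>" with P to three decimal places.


Straddling triangles (16 of 56):
  (v12,v16,v13) [+-+] → (-2.8381, -0.6818, 0)–(-2.666, -0.6818, 0.190999)  len=0.2571
  (v13,v16,v17) [+--] → (-2.666, -0.6818, 0.190999)–(-2.2254, -0.6818, 0.68)  len=0.6582
  (v13,v17,v14) [+-+] → (-2.2254, -0.6818, 0.68)–(-2.09616, -0.6818, 0.536561)  len=0.1931
  (v14,v17,v18) [+--] → (-2.09616, -0.6818, 0.536561)–(-1.6127, -0.6818, 0)  len=0.7222
  (v14,v18,v15) [+-+] → (-1.6127, -0.6818, 0)–(-1.64416, -0.6818, -0.0349124)  len=0.0470
  (v15,v18,v19) [+--] → (-1.64416, -0.6818, -0.0349124)–(-2.2254, -0.6818, -0.68)  len=0.8683
  (v15,v19,v12) [+-+] → (-2.2254, -0.6818, -0.68)–(-2.32337, -0.6818, -0.571268)  len=0.1464
  (v12,v19,v16) [+--] → (-2.32337, -0.6818, -0.571268)–(-2.8381, -0.6818, 0)  len=0.7690
  (v24,v0,v25) [-+-] → (2.82167, -0.6818, 0)–(2.58157, -0.6818, 0.240083)  len=0.3395
  (v25,v0,v1) [-++] → (2.58157, -0.6818, 0.240083)–(2.14165, -0.6818, 0.68)  len=0.6221
  (v25,v1,v26) [-+-] → (2.14165, -0.6818, 0.68)–(1.81037, -0.6818, 0.348722)  len=0.4685
  (v26,v1,v2) [-++] → (1.81037, -0.6818, 0.348722)–(1.46164, -0.6818, 0)  len=0.4932
  (v26,v2,v27) [-+-] → (1.46164, -0.6818, 0)–(1.70173, -0.6818, -0.240083)  len=0.3395
  (v27,v2,v3) [-++] → (1.70173, -0.6818, -0.240083)–(2.14165, -0.6818, -0.68)  len=0.6221
  (v27,v3,v24) [-+-] → (2.14165, -0.6818, -0.68)–(2.32992, -0.6818, -0.491749)  len=0.2662
  (v24,v3,v0) [-++] → (2.32992, -0.6818, -0.491749)–(2.82167, -0.6818, 0)  len=0.6954

Chained into 2 loop(s):
  loop 1: 8 segments, perimeter = 3.6613
  loop 2: 8 segments, perimeter = 3.8467
Total perimeter = 7.508

loops=2 perimeter=7.508


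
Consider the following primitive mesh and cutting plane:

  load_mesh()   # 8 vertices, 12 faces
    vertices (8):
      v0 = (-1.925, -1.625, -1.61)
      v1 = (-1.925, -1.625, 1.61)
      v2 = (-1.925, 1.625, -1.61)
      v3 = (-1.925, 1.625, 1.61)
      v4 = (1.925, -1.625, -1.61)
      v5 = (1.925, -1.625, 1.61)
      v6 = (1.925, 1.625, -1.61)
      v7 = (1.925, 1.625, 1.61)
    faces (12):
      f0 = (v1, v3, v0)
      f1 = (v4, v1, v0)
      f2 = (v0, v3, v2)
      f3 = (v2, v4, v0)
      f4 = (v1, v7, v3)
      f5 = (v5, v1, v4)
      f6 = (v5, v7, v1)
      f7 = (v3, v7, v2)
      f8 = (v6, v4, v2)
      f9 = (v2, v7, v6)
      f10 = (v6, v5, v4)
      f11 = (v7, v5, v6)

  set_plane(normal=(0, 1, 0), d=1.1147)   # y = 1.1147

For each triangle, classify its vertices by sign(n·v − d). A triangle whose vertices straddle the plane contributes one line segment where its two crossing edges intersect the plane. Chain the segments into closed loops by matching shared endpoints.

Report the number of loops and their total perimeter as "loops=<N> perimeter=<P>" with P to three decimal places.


loops=1 perimeter=14.140

Straddling triangles (8 of 12):
  (v1,v3,v0) [-+-] → (-1.925, 1.1147, 1.61)–(-1.925, 1.1147, 1.10441)  len=0.5056
  (v0,v3,v2) [-++] → (-1.925, 1.1147, 1.10441)–(-1.925, 1.1147, -1.61)  len=2.7144
  (v2,v4,v0) [+--] → (-1.32049, 1.1147, -1.61)–(-1.925, 1.1147, -1.61)  len=0.6045
  (v1,v7,v3) [-++] → (1.32049, 1.1147, 1.61)–(-1.925, 1.1147, 1.61)  len=3.2455
  (v5,v7,v1) [-+-] → (1.925, 1.1147, 1.61)–(1.32049, 1.1147, 1.61)  len=0.6045
  (v6,v4,v2) [+-+] → (1.925, 1.1147, -1.61)–(-1.32049, 1.1147, -1.61)  len=3.2455
  (v6,v5,v4) [+--] → (1.925, 1.1147, -1.10441)–(1.925, 1.1147, -1.61)  len=0.5056
  (v7,v5,v6) [+-+] → (1.925, 1.1147, 1.61)–(1.925, 1.1147, -1.10441)  len=2.7144

Chained into 1 loop(s):
  loop 1: 8 segments, perimeter = 14.1400
Total perimeter = 14.140


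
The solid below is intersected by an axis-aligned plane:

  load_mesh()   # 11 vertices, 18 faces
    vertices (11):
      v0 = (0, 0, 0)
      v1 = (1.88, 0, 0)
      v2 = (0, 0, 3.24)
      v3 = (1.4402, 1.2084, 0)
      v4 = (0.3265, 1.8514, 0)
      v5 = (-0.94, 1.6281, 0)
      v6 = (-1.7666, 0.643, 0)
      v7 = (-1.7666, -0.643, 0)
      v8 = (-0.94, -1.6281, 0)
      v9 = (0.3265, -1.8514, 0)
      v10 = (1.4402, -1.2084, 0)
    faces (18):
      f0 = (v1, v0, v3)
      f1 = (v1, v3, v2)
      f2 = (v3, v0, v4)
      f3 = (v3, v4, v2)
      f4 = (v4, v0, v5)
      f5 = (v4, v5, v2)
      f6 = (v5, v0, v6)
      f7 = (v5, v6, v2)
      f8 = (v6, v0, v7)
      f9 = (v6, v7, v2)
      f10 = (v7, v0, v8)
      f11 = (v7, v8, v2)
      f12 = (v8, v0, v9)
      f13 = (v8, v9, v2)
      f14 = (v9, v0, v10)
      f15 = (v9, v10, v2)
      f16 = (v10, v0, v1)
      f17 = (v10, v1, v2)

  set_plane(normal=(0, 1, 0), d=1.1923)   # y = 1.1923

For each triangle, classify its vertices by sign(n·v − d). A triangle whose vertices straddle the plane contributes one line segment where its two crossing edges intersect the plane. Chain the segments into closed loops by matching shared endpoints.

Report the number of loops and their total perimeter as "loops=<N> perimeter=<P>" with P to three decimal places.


loops=1 perimeter=6.452

Straddling triangles (8 of 18):
  (v1,v0,v3) [--+] → (1.42101, 1.1923, 0)–(1.44606, 1.1923, 0)  len=0.0250
  (v1,v3,v2) [-+-] → (1.44606, 1.1923, 0)–(1.42101, 1.1923, 0.0431678)  len=0.0499
  (v3,v0,v4) [+-+] → (1.42101, 1.1923, 0)–(0.210266, 1.1923, 0)  len=1.2107
  (v3,v4,v2) [++-] → (0.210266, 1.1923, 1.15344)–(1.42101, 1.1923, 0.0431678)  len=1.6427
  (v4,v0,v5) [+-+] → (0.210266, 1.1923, 0)–(-0.688386, 1.1923, 0)  len=0.8987
  (v4,v5,v2) [++-] → (-0.688386, 1.1923, 0.867264)–(0.210266, 1.1923, 1.15344)  len=0.9431
  (v5,v0,v6) [+--] → (-0.688386, 1.1923, 0)–(-1.30568, 1.1923, 0)  len=0.6173
  (v5,v6,v2) [+--] → (-1.30568, 1.1923, 0)–(-0.688386, 1.1923, 0.867264)  len=1.0645

Chained into 1 loop(s):
  loop 1: 8 segments, perimeter = 6.4520
Total perimeter = 6.452


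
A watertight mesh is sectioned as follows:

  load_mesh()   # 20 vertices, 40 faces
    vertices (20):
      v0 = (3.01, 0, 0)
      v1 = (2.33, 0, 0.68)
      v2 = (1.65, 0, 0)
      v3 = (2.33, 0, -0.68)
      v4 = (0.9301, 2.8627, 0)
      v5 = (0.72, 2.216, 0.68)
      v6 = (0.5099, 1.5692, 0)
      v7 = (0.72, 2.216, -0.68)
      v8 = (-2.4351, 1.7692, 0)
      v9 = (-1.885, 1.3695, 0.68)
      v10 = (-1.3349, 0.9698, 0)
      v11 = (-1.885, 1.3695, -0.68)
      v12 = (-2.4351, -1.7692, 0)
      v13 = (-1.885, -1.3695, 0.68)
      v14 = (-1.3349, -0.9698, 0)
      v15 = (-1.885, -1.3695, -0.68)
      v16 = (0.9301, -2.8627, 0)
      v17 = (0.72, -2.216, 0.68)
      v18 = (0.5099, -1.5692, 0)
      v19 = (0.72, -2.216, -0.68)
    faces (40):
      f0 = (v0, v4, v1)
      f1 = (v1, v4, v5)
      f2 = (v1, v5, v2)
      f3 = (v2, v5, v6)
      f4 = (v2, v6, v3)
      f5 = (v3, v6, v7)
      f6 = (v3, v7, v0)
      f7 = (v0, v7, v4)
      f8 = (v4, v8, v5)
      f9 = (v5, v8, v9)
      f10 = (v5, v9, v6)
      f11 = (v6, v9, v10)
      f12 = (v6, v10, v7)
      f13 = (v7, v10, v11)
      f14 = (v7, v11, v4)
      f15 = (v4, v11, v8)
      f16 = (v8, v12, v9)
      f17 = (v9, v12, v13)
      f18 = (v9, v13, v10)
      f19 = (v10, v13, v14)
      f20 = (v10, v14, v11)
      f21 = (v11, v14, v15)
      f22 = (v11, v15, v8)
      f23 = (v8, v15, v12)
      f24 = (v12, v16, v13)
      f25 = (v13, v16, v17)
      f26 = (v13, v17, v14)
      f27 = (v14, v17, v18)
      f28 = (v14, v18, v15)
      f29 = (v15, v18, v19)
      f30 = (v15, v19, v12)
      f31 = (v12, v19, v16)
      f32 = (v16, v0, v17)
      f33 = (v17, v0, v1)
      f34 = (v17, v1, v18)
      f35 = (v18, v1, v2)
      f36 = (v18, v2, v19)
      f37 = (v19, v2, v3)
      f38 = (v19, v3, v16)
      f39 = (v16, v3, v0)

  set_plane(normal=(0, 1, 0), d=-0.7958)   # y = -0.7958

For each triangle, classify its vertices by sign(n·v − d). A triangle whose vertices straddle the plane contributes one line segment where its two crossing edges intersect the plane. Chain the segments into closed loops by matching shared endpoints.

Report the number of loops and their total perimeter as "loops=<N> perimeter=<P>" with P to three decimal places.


loops=2 perimeter=7.345

Straddling triangles (16 of 40):
  (v8,v12,v9) [+-+] → (-2.4351, -0.7958, 0)–(-2.2645, -0.7958, 0.210887)  len=0.2713
  (v9,v12,v13) [+--] → (-2.2645, -0.7958, 0.210887)–(-1.885, -0.7958, 0.68)  len=0.6034
  (v9,v13,v10) [+-+] → (-1.885, -0.7958, 0.68)–(-1.75009, -0.7958, 0.513234)  len=0.2145
  (v10,v13,v14) [+--] → (-1.75009, -0.7958, 0.513234)–(-1.3349, -0.7958, 0)  len=0.6601
  (v10,v14,v11) [+-+] → (-1.3349, -0.7958, 0)–(-1.37582, -0.7958, -0.0505792)  len=0.0651
  (v11,v14,v15) [+--] → (-1.37582, -0.7958, -0.0505792)–(-1.885, -0.7958, -0.68)  len=0.8096
  (v11,v15,v8) [+-+] → (-1.885, -0.7958, -0.68)–(-1.98555, -0.7958, -0.555708)  len=0.1599
  (v8,v15,v12) [+--] → (-1.98555, -0.7958, -0.555708)–(-2.4351, -0.7958, 0)  len=0.7148
  (v16,v0,v17) [-+-] → (2.43181, -0.7958, 0)–(2.18763, -0.7958, 0.244199)  len=0.3453
  (v17,v0,v1) [-++] → (2.18763, -0.7958, 0.244199)–(1.75182, -0.7958, 0.68)  len=0.6163
  (v17,v1,v18) [-+-] → (1.75182, -0.7958, 0.68)–(1.40696, -0.7958, 0.335147)  len=0.4877
  (v18,v1,v2) [-++] → (1.40696, -0.7958, 0.335147)–(1.07181, -0.7958, 0)  len=0.4740
  (v18,v2,v19) [-+-] → (1.07181, -0.7958, 0)–(1.31602, -0.7958, -0.244199)  len=0.3454
  (v19,v2,v3) [-++] → (1.31602, -0.7958, -0.244199)–(1.75182, -0.7958, -0.68)  len=0.6163
  (v19,v3,v16) [-+-] → (1.75182, -0.7958, -0.68)–(1.94084, -0.7958, -0.490967)  len=0.2673
  (v16,v3,v0) [-++] → (1.94084, -0.7958, -0.490967)–(2.43181, -0.7958, 0)  len=0.6943

Chained into 2 loop(s):
  loop 1: 8 segments, perimeter = 3.4986
  loop 2: 8 segments, perimeter = 3.8467
Total perimeter = 7.345


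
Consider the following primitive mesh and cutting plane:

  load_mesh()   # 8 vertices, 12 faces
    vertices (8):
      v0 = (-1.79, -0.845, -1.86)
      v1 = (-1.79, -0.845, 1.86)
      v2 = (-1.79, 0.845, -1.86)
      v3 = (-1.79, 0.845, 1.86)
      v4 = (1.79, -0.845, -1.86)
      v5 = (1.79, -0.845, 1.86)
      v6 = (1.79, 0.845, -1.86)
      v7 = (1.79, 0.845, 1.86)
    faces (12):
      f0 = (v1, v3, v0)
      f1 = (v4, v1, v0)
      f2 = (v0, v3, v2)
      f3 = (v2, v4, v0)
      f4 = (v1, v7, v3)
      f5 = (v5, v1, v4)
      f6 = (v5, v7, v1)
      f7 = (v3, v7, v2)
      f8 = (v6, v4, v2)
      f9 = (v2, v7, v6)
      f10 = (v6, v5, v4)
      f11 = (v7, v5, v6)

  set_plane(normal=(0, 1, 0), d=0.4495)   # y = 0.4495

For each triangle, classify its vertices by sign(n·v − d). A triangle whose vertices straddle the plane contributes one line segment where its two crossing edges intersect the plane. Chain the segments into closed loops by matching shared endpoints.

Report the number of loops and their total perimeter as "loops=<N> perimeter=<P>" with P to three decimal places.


Straddling triangles (8 of 12):
  (v1,v3,v0) [-+-] → (-1.79, 0.4495, 1.86)–(-1.79, 0.4495, 0.989432)  len=0.8706
  (v0,v3,v2) [-++] → (-1.79, 0.4495, 0.989432)–(-1.79, 0.4495, -1.86)  len=2.8494
  (v2,v4,v0) [+--] → (-0.952195, 0.4495, -1.86)–(-1.79, 0.4495, -1.86)  len=0.8378
  (v1,v7,v3) [-++] → (0.952195, 0.4495, 1.86)–(-1.79, 0.4495, 1.86)  len=2.7422
  (v5,v7,v1) [-+-] → (1.79, 0.4495, 1.86)–(0.952195, 0.4495, 1.86)  len=0.8378
  (v6,v4,v2) [+-+] → (1.79, 0.4495, -1.86)–(-0.952195, 0.4495, -1.86)  len=2.7422
  (v6,v5,v4) [+--] → (1.79, 0.4495, -0.989432)–(1.79, 0.4495, -1.86)  len=0.8706
  (v7,v5,v6) [+-+] → (1.79, 0.4495, 1.86)–(1.79, 0.4495, -0.989432)  len=2.8494

Chained into 1 loop(s):
  loop 1: 8 segments, perimeter = 14.6000
Total perimeter = 14.600

loops=1 perimeter=14.600


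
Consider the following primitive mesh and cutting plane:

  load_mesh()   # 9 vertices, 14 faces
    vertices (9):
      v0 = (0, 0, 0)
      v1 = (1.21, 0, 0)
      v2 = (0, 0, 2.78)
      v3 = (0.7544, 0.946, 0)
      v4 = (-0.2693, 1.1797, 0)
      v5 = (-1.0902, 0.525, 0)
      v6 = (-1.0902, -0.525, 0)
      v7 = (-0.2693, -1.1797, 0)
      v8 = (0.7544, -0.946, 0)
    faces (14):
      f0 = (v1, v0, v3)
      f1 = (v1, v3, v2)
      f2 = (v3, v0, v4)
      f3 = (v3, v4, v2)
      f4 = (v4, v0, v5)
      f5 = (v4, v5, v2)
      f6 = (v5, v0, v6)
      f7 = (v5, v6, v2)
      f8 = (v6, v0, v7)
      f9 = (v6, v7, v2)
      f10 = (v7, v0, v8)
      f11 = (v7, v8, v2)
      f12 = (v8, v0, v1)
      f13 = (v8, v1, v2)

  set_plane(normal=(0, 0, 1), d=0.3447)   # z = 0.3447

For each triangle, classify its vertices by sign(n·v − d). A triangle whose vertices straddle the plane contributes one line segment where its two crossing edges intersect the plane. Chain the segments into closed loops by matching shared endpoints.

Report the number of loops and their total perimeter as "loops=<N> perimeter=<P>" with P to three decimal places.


Straddling triangles (7 of 14):
  (v1,v3,v2) [--+] → (0.66086, 0.828703, 0.3447)–(1.05997, 0, 0.3447)  len=0.9198
  (v3,v4,v2) [--+] → (-0.235909, 1.03343, 0.3447)–(0.66086, 0.828703, 0.3447)  len=0.9198
  (v4,v5,v2) [--+] → (-0.955023, 0.459904, 0.3447)–(-0.235909, 1.03343, 0.3447)  len=0.9198
  (v5,v6,v2) [--+] → (-0.955023, -0.459904, 0.3447)–(-0.955023, 0.459904, 0.3447)  len=0.9198
  (v6,v7,v2) [--+] → (-0.235909, -1.03343, 0.3447)–(-0.955023, -0.459904, 0.3447)  len=0.9198
  (v7,v8,v2) [--+] → (0.66086, -0.828703, 0.3447)–(-0.235909, -1.03343, 0.3447)  len=0.9198
  (v8,v1,v2) [--+] → (1.05997, 0, 0.3447)–(0.66086, -0.828703, 0.3447)  len=0.9198

Chained into 1 loop(s):
  loop 1: 7 segments, perimeter = 6.4387
Total perimeter = 6.439

loops=1 perimeter=6.439


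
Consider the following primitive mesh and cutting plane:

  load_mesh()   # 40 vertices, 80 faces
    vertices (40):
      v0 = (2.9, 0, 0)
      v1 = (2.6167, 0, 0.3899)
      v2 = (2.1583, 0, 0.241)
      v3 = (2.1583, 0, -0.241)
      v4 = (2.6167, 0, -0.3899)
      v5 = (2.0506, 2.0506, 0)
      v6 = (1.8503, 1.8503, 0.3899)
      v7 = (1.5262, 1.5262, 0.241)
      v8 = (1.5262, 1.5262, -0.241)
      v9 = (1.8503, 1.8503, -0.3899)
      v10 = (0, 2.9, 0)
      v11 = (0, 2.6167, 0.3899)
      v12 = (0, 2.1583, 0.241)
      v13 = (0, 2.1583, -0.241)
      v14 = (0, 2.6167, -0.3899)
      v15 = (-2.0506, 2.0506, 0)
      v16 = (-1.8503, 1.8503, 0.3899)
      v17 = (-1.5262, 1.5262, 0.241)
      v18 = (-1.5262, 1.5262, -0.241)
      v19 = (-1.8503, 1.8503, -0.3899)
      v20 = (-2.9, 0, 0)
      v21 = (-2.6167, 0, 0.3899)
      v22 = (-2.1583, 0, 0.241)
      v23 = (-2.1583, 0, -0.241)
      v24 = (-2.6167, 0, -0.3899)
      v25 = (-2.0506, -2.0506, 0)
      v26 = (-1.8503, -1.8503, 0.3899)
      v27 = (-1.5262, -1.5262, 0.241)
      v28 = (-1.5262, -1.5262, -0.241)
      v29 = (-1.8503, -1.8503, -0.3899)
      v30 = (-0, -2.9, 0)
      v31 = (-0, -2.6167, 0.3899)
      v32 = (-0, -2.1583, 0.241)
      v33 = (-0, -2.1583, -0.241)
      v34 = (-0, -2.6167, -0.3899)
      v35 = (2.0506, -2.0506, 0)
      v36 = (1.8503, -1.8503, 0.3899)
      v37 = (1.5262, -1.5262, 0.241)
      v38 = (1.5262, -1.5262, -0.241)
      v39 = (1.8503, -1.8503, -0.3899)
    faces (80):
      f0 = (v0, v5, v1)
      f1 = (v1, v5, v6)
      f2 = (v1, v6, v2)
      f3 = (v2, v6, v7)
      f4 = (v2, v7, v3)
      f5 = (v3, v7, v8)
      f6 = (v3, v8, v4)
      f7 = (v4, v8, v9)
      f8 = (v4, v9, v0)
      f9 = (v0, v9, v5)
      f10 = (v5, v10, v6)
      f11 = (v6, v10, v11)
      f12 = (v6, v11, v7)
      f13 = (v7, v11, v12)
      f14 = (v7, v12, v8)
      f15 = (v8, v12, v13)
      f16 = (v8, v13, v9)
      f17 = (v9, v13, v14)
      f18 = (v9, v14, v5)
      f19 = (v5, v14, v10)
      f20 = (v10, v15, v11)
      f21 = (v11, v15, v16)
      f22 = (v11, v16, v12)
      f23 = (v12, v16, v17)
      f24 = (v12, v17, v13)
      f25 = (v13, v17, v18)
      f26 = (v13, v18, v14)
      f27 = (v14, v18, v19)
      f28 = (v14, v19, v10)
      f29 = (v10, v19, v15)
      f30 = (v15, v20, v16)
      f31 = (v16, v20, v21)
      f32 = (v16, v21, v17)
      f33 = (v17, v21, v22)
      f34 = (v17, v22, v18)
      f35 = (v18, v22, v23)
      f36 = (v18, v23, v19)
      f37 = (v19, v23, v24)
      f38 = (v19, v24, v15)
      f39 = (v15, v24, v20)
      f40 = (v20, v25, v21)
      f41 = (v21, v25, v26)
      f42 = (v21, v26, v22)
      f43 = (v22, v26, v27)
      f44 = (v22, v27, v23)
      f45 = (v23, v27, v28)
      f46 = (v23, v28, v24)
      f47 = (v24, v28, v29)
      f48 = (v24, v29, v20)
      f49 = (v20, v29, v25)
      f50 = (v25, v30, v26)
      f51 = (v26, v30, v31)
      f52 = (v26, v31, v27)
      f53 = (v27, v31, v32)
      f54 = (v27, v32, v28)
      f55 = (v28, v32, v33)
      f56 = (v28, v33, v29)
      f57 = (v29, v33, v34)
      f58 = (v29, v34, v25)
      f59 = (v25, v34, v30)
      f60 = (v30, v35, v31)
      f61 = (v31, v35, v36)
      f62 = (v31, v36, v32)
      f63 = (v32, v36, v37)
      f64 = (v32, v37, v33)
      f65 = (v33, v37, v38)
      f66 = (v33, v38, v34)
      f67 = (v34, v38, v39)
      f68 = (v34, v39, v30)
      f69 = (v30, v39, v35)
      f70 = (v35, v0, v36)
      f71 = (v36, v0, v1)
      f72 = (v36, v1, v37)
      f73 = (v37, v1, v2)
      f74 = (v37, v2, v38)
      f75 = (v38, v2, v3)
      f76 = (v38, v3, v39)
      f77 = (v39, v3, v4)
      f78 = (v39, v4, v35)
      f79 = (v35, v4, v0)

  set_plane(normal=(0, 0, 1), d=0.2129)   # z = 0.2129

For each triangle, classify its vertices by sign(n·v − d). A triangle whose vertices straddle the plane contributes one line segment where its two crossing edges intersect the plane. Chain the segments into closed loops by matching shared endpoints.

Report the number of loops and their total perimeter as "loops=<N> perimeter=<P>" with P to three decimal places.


loops=2 perimeter=30.025

Straddling triangles (32 of 80):
  (v0,v5,v1) [--+] → (2.35971, 0.930896, 0.2129)–(2.74531, 0, 0.2129)  len=1.0076
  (v1,v5,v6) [+-+] → (2.35971, 0.930896, 0.2129)–(1.94123, 1.94123, 0.2129)  len=1.0936
  (v2,v7,v3) [++-] → (1.56305, 1.43722, 0.2129)–(2.1583, 0, 0.2129)  len=1.5556
  (v3,v7,v8) [-+-] → (1.56305, 1.43722, 0.2129)–(1.5262, 1.5262, 0.2129)  len=0.0963
  (v5,v10,v6) [--+] → (1.01033, 2.32682, 0.2129)–(1.94123, 1.94123, 0.2129)  len=1.0076
  (v6,v10,v11) [+-+] → (1.01033, 2.32682, 0.2129)–(0, 2.74531, 0.2129)  len=1.0936
  (v7,v12,v8) [++-] → (0.0889756, 2.12145, 0.2129)–(1.5262, 1.5262, 0.2129)  len=1.5556
  (v8,v12,v13) [-+-] → (0.0889756, 2.12145, 0.2129)–(0, 2.1583, 0.2129)  len=0.0963
  (v10,v15,v11) [--+] → (-0.930896, 2.35971, 0.2129)–(0, 2.74531, 0.2129)  len=1.0076
  (v11,v15,v16) [+-+] → (-0.930896, 2.35971, 0.2129)–(-1.94123, 1.94123, 0.2129)  len=1.0936
  (v12,v17,v13) [++-] → (-1.43722, 1.56305, 0.2129)–(0, 2.1583, 0.2129)  len=1.5556
  (v13,v17,v18) [-+-] → (-1.43722, 1.56305, 0.2129)–(-1.5262, 1.5262, 0.2129)  len=0.0963
  (v15,v20,v16) [--+] → (-2.32682, 1.01033, 0.2129)–(-1.94123, 1.94123, 0.2129)  len=1.0076
  (v16,v20,v21) [+-+] → (-2.32682, 1.01033, 0.2129)–(-2.74531, 0, 0.2129)  len=1.0936
  (v17,v22,v18) [++-] → (-2.12145, 0.0889756, 0.2129)–(-1.5262, 1.5262, 0.2129)  len=1.5556
  (v18,v22,v23) [-+-] → (-2.12145, 0.0889756, 0.2129)–(-2.1583, 0, 0.2129)  len=0.0963
  (v20,v25,v21) [--+] → (-2.35971, -0.930896, 0.2129)–(-2.74531, 0, 0.2129)  len=1.0076
  (v21,v25,v26) [+-+] → (-2.35971, -0.930896, 0.2129)–(-1.94123, -1.94123, 0.2129)  len=1.0936
  (v22,v27,v23) [++-] → (-1.56305, -1.43722, 0.2129)–(-2.1583, 0, 0.2129)  len=1.5556
  (v23,v27,v28) [-+-] → (-1.56305, -1.43722, 0.2129)–(-1.5262, -1.5262, 0.2129)  len=0.0963
  (v25,v30,v26) [--+] → (-1.01033, -2.32682, 0.2129)–(-1.94123, -1.94123, 0.2129)  len=1.0076
  (v26,v30,v31) [+-+] → (-1.01033, -2.32682, 0.2129)–(0, -2.74531, 0.2129)  len=1.0936
  (v27,v32,v28) [++-] → (-0.0889756, -2.12145, 0.2129)–(-1.5262, -1.5262, 0.2129)  len=1.5556
  (v28,v32,v33) [-+-] → (-0.0889756, -2.12145, 0.2129)–(0, -2.1583, 0.2129)  len=0.0963
  (v30,v35,v31) [--+] → (0.930896, -2.35971, 0.2129)–(0, -2.74531, 0.2129)  len=1.0076
  (v31,v35,v36) [+-+] → (0.930896, -2.35971, 0.2129)–(1.94123, -1.94123, 0.2129)  len=1.0936
  (v32,v37,v33) [++-] → (1.43722, -1.56305, 0.2129)–(0, -2.1583, 0.2129)  len=1.5556
  (v33,v37,v38) [-+-] → (1.43722, -1.56305, 0.2129)–(1.5262, -1.5262, 0.2129)  len=0.0963
  (v35,v0,v36) [--+] → (2.32682, -1.01033, 0.2129)–(1.94123, -1.94123, 0.2129)  len=1.0076
  (v36,v0,v1) [+-+] → (2.32682, -1.01033, 0.2129)–(2.74531, 0, 0.2129)  len=1.0936
  (v37,v2,v38) [++-] → (2.12145, -0.0889756, 0.2129)–(1.5262, -1.5262, 0.2129)  len=1.5556
  (v38,v2,v3) [-+-] → (2.12145, -0.0889756, 0.2129)–(2.1583, 0, 0.2129)  len=0.0963

Chained into 2 loop(s):
  loop 1: 16 segments, perimeter = 16.8094
  loop 2: 16 segments, perimeter = 13.2154
Total perimeter = 30.025


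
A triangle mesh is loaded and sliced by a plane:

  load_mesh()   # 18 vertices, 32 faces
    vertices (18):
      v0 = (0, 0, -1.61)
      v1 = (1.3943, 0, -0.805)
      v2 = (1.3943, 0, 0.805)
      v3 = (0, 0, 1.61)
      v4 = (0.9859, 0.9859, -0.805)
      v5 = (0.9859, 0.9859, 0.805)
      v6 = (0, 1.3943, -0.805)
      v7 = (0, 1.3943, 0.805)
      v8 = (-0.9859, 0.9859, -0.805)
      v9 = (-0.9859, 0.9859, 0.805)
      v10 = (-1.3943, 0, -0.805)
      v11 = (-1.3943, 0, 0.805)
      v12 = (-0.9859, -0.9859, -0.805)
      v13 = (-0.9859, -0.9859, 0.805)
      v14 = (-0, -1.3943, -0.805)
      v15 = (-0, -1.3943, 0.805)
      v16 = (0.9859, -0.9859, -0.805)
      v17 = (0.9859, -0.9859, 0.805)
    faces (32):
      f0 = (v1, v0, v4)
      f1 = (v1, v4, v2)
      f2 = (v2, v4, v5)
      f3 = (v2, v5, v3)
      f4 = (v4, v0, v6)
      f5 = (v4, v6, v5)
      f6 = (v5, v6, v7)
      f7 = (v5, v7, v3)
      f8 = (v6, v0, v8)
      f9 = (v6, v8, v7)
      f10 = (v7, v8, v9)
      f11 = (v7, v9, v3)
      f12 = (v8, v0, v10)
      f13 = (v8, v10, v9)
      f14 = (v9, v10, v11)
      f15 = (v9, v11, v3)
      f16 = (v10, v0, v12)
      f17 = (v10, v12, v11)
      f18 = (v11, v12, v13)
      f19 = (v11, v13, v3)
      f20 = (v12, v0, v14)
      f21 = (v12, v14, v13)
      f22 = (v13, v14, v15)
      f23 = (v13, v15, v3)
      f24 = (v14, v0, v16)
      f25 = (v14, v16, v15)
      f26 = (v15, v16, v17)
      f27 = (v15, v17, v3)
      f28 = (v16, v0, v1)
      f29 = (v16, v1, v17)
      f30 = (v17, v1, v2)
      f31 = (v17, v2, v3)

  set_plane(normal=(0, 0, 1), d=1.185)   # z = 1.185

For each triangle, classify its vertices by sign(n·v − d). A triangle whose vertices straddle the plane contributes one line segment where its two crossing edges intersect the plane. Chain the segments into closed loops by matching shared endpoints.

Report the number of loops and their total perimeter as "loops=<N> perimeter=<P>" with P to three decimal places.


Straddling triangles (8 of 32):
  (v2,v5,v3) [--+] → (0.520506, 0.520506, 1.185)–(0.736121, 0, 1.185)  len=0.5634
  (v5,v7,v3) [--+] → (0, 0.736121, 1.185)–(0.520506, 0.520506, 1.185)  len=0.5634
  (v7,v9,v3) [--+] → (-0.520506, 0.520506, 1.185)–(0, 0.736121, 1.185)  len=0.5634
  (v9,v11,v3) [--+] → (-0.736121, 0, 1.185)–(-0.520506, 0.520506, 1.185)  len=0.5634
  (v11,v13,v3) [--+] → (-0.520506, -0.520506, 1.185)–(-0.736121, 0, 1.185)  len=0.5634
  (v13,v15,v3) [--+] → (0, -0.736121, 1.185)–(-0.520506, -0.520506, 1.185)  len=0.5634
  (v15,v17,v3) [--+] → (0.520506, -0.520506, 1.185)–(0, -0.736121, 1.185)  len=0.5634
  (v17,v2,v3) [--+] → (0.736121, 0, 1.185)–(0.520506, -0.520506, 1.185)  len=0.5634

Chained into 1 loop(s):
  loop 1: 8 segments, perimeter = 4.5072
Total perimeter = 4.507

loops=1 perimeter=4.507
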